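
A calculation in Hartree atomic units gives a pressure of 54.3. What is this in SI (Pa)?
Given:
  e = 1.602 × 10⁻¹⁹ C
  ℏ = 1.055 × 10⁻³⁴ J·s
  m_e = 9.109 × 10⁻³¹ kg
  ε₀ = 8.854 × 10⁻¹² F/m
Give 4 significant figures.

1.591 × 10¹⁵ Pa

One atomic unit of pressure: P_au = E_h/a₀³ = m_e⁴e¹⁰/((4πε₀)⁵ℏ⁸) = 2.929 × 10¹³ Pa.
54.3 × 2.929 × 10¹³ Pa = 1.591 × 10¹⁵ Pa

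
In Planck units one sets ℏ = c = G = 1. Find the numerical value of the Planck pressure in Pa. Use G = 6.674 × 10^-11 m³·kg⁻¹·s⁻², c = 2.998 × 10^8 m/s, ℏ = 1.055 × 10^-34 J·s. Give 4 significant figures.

4.632 × 10^113 Pa

p_P = c⁷/(ℏG²)
  = 2.177 × 10^59 / 4.699 × 10^-55
  = 4.632 × 10^113 Pa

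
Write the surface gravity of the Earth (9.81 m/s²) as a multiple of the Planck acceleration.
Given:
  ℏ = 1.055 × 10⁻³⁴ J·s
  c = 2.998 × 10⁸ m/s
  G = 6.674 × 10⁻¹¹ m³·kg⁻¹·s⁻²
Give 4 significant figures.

Planck acceleration: a_P = √(c⁷/(ℏG)) = 5.560 × 10⁵¹ m/s².
9.81 / 5.560 × 10⁵¹ = 1.764 × 10⁻⁵¹

1.764 × 10⁻⁵¹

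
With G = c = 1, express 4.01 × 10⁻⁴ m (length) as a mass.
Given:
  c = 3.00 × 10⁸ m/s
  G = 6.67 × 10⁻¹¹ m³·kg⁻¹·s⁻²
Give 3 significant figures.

5.41 × 10²³ kg

Length → mass via c²/G.
4.01 × 10⁻⁴ m × (c²/G) = 5.41 × 10²³ kg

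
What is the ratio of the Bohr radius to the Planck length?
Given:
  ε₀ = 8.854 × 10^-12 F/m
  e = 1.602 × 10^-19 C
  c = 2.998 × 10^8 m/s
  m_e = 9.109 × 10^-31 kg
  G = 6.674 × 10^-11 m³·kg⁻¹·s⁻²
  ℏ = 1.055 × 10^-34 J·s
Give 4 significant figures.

Bohr radius: a₀ = 4πε₀ℏ²/(m_e e²) = 5.297 × 10^-11 m
Planck length: ℓ_P = √(ℏG/c³) = 1.616 × 10^-35 m
ratio = 5.297 × 10^-11 / 1.616 × 10^-35 = 3.277 × 10^24

3.277 × 10^24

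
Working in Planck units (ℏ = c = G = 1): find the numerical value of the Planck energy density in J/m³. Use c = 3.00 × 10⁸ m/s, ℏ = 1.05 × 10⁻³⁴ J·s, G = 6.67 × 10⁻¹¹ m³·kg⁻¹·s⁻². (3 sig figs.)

4.68 × 10¹¹³ J/m³

From ℏ = c = G = 1 the energy density scale is u_P = c⁷/(ℏG²).
  = 2.19 × 10⁵⁹ / 4.67 × 10⁻⁵⁵
  = 4.68 × 10¹¹³ J/m³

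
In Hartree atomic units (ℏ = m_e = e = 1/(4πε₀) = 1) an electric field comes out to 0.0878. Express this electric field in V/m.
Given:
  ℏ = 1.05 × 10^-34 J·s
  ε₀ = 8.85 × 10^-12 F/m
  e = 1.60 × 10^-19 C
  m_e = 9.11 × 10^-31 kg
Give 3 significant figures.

One atomic unit of electric field: E_au = E_h/(e a₀) = m_e²e⁵/((4πε₀)³ℏ⁴) = 5.20 × 10^11 V/m.
0.0878 × 5.20 × 10^11 V/m = 4.57 × 10^10 V/m

4.57 × 10^10 V/m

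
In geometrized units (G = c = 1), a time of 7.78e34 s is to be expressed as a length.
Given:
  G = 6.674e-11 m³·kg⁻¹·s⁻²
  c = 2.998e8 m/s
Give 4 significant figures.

Time → length via c.
7.78e34 s × (c) = 2.332e43 m

2.332e43 m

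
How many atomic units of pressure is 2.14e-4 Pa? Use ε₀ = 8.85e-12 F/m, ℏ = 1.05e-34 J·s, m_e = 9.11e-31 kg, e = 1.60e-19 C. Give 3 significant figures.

atomic unit of pressure: P_au = E_h/a₀³ = m_e⁴e¹⁰/((4πε₀)⁵ℏ⁸) = 3.01e13 Pa.
2.14e-4 / 3.01e13 = 7.10e-18

7.10e-18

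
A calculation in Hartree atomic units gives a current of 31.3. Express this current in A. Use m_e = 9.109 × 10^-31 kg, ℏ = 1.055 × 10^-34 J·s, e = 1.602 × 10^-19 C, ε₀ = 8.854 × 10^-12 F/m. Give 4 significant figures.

0.2070 A

One atomic unit of electric current: I_au = e E_h/ℏ = m_e e⁵/((4πε₀)²ℏ³) = 6.612 × 10^-3 A.
31.3 × 6.612 × 10^-3 A = 0.2070 A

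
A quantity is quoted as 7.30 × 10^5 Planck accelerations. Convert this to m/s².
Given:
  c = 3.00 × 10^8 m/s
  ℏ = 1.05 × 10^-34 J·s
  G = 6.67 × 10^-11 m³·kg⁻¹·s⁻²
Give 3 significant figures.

4.08 × 10^57 m/s²

One Planck acceleration: a_P = √(c⁷/(ℏG)) = 5.59 × 10^51 m/s².
7.30 × 10^5 × 5.59 × 10^51 m/s² = 4.08 × 10^57 m/s²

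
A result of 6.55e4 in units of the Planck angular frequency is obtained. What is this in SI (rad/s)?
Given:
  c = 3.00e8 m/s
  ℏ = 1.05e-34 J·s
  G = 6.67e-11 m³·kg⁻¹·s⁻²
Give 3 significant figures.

One Planck angular frequency: ω_P = √(c⁵/(ℏG)) = 1.86e43 rad/s.
6.55e4 × 1.86e43 rad/s = 1.22e48 rad/s

1.22e48 rad/s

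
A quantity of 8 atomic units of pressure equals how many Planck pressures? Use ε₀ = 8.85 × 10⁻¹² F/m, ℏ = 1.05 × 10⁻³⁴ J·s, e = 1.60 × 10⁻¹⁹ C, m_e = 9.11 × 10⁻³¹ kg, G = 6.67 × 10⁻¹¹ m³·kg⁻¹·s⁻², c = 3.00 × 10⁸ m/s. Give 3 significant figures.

atomic unit of pressure: P_au = E_h/a₀³ = m_e⁴e¹⁰/((4πε₀)⁵ℏ⁸) = 3.01 × 10¹³ Pa
Planck pressure: p_P = c⁷/(ℏG²) = 4.68 × 10¹¹³ Pa
8 × 3.01 × 10¹³ / 4.68 × 10¹¹³ = 5.15 × 10⁻¹⁰⁰

5.15 × 10⁻¹⁰⁰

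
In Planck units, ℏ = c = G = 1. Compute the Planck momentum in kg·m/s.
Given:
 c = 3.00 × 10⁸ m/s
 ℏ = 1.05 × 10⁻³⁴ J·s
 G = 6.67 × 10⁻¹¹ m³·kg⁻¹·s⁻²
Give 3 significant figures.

6.52 kg·m/s

Dimensional analysis gives p_P = √(ℏc³/G).
  = √(42.5)
  = 6.52 kg·m/s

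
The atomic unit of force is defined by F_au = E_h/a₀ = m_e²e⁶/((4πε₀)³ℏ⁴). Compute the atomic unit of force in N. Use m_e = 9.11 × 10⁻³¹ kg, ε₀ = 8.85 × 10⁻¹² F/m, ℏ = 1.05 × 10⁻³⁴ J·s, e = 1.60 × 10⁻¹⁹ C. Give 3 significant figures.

F_au = E_h/a₀ = m_e²e⁶/((4πε₀)³ℏ⁴)
E_h = 4.38 × 10⁻¹⁸ J
a₀ = 5.26 × 10⁻¹¹ m
E_h/a₀ = 8.33 × 10⁻⁸ N

8.33 × 10⁻⁸ N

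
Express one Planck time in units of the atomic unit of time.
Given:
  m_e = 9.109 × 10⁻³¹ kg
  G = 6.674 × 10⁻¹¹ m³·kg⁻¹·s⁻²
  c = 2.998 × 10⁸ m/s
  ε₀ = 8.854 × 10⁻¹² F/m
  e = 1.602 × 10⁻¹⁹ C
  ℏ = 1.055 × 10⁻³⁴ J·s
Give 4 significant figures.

2.225 × 10⁻²⁷

Planck time: t_P = √(ℏG/c⁵) = 5.392 × 10⁻⁴⁴ s
atomic unit of time: τ_au = (4πε₀)²ℏ³/(m_e e⁴) = 2.423 × 10⁻¹⁷ s
ratio = 5.392 × 10⁻⁴⁴ / 2.423 × 10⁻¹⁷ = 2.225 × 10⁻²⁷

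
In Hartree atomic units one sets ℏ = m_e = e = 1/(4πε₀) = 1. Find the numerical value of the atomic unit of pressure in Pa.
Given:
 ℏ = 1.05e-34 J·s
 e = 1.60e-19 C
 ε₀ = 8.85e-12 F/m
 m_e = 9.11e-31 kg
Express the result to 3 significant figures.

P_au = E_h/a₀³ = m_e⁴e¹⁰/((4πε₀)⁵ℏ⁸)
E_h = 4.38e-18 J
a₀ = 5.26e-11 m
E_h/a₀³ = 3.01e13 Pa

3.01e13 Pa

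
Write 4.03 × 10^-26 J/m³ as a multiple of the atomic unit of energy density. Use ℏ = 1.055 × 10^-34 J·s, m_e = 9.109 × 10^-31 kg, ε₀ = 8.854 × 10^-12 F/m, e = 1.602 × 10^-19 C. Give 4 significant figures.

atomic unit of energy density: u_au = E_h/a₀³ = m_e⁴e¹⁰/((4πε₀)⁵ℏ⁸) = 2.929 × 10^13 J/m³.
4.03 × 10^-26 / 2.929 × 10^13 = 1.376 × 10^-39

1.376 × 10^-39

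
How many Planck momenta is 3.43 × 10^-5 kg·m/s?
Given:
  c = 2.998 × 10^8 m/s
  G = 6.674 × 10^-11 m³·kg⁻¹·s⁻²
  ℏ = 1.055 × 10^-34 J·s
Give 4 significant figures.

Planck momentum: p_P = √(ℏc³/G) = 6.527 kg·m/s.
3.43 × 10^-5 / 6.527 = 5.255 × 10^-6

5.255 × 10^-6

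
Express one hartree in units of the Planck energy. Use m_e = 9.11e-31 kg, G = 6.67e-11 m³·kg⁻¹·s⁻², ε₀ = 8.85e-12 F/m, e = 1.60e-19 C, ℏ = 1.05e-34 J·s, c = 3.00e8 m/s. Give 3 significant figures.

hartree: E_h = m_e e⁴/(4πε₀ℏ)² = 4.38e-18 J
Planck energy: E_P = √(ℏc⁵/G) = 1.96e9 J
ratio = 4.38e-18 / 1.96e9 = 2.24e-27

2.24e-27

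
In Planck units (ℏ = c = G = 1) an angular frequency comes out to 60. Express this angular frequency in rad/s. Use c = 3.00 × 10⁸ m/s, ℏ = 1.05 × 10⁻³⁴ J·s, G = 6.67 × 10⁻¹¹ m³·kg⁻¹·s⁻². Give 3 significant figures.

1.12 × 10⁴⁵ rad/s

One Planck angular frequency: ω_P = √(c⁵/(ℏG)) = 1.86 × 10⁴³ rad/s.
60 × 1.86 × 10⁴³ rad/s = 1.12 × 10⁴⁵ rad/s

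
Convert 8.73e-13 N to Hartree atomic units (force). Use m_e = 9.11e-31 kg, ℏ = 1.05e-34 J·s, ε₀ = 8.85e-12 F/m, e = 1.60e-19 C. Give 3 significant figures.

1.05e-5

atomic unit of force: F_au = E_h/a₀ = m_e²e⁶/((4πε₀)³ℏ⁴) = 8.33e-8 N.
8.73e-13 / 8.33e-8 = 1.05e-5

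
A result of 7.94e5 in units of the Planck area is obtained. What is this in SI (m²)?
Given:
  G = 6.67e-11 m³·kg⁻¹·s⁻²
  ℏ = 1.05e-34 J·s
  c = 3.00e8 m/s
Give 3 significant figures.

2.06e-64 m²

One Planck area: A_P = ℏG/c³ = 2.59e-70 m².
7.94e5 × 2.59e-70 m² = 2.06e-64 m²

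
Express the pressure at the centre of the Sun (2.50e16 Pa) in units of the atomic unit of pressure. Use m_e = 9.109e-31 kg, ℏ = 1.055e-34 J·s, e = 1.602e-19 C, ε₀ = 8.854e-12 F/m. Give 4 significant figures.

atomic unit of pressure: P_au = E_h/a₀³ = m_e⁴e¹⁰/((4πε₀)⁵ℏ⁸) = 2.929e13 Pa.
2.50e16 / 2.929e13 = 853.5

853.5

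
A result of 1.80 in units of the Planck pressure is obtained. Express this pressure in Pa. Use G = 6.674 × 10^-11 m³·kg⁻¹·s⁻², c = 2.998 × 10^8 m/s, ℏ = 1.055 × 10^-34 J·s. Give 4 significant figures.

One Planck pressure: p_P = c⁷/(ℏG²) = 4.632 × 10^113 Pa.
1.80 × 4.632 × 10^113 Pa = 8.338 × 10^113 Pa

8.338 × 10^113 Pa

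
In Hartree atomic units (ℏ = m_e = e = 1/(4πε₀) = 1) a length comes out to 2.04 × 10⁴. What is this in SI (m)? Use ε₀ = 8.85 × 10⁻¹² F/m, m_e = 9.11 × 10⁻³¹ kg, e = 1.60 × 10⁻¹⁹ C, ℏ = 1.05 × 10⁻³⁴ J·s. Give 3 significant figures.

One Bohr radius: a₀ = 4πε₀ℏ²/(m_e e²) = 5.26 × 10⁻¹¹ m.
2.04 × 10⁴ × 5.26 × 10⁻¹¹ m = 1.07 × 10⁻⁶ m

1.07 × 10⁻⁶ m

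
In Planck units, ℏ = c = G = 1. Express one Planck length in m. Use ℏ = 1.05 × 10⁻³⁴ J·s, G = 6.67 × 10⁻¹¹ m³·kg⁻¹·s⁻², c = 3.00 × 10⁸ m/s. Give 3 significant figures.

Dimensional analysis gives ℓ_P = √(ℏG/c³).
  = √(2.59 × 10⁻⁷⁰)
  = 1.61 × 10⁻³⁵ m

1.61 × 10⁻³⁵ m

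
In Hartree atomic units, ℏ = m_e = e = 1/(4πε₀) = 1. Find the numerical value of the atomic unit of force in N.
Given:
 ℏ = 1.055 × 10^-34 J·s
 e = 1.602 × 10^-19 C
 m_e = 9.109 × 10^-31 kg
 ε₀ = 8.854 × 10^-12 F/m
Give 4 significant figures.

8.220 × 10^-8 N

From ℏ = m_e = e = 1/(4πε₀) = 1 the force scale is F_au = E_h/a₀ = m_e²e⁶/((4πε₀)³ℏ⁴).
E_h = 4.354 × 10^-18 J
a₀ = 5.297 × 10^-11 m
E_h/a₀ = 8.220 × 10^-8 N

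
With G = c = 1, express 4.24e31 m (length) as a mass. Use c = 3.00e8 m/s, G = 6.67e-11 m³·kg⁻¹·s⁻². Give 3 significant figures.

5.72e58 kg

Length → mass via c²/G.
4.24e31 m × (c²/G) = 5.72e58 kg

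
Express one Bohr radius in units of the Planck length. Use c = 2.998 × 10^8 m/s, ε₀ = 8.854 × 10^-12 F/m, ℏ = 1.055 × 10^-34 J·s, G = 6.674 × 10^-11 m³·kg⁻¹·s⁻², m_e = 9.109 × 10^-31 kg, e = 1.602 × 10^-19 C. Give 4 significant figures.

Bohr radius: a₀ = 4πε₀ℏ²/(m_e e²) = 5.297 × 10^-11 m
Planck length: ℓ_P = √(ℏG/c³) = 1.616 × 10^-35 m
ratio = 5.297 × 10^-11 / 1.616 × 10^-35 = 3.277 × 10^24

3.277 × 10^24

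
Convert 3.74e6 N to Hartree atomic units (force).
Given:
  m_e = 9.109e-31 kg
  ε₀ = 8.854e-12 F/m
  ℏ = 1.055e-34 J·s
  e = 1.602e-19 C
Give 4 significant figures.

atomic unit of force: F_au = E_h/a₀ = m_e²e⁶/((4πε₀)³ℏ⁴) = 8.220e-8 N.
3.74e6 / 8.220e-8 = 4.550e13

4.550e13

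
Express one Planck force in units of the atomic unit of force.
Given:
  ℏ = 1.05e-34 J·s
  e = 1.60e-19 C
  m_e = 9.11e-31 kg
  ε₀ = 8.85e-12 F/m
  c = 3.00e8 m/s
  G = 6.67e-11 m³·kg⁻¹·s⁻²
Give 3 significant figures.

1.46e51

Planck force: F_P = c⁴/G = 1.21e44 N
atomic unit of force: F_au = E_h/a₀ = m_e²e⁶/((4πε₀)³ℏ⁴) = 8.33e-8 N
ratio = 1.21e44 / 8.33e-8 = 1.46e51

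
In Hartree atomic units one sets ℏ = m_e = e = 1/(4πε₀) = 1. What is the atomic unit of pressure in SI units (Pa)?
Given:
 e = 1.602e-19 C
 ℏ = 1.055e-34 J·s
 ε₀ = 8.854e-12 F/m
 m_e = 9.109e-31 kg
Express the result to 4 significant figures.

P_au = E_h/a₀³ = m_e⁴e¹⁰/((4πε₀)⁵ℏ⁸)
E_h = 4.354e-18 J
a₀ = 5.297e-11 m
E_h/a₀³ = 2.929e13 Pa

2.929e13 Pa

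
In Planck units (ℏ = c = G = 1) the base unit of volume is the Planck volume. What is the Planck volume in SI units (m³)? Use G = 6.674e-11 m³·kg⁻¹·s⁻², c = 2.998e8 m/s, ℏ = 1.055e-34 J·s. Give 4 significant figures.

V_P = (ℏG/c³)^(3/2)
  = √(1.784e-209)
  = 4.224e-105 m³

4.224e-105 m³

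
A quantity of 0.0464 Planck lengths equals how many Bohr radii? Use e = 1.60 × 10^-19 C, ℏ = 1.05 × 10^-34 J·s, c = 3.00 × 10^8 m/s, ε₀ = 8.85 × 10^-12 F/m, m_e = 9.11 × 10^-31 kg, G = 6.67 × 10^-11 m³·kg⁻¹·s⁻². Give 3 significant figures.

Planck length: ℓ_P = √(ℏG/c³) = 1.61 × 10^-35 m
Bohr radius: a₀ = 4πε₀ℏ²/(m_e e²) = 5.26 × 10^-11 m
0.0464 × 1.61 × 10^-35 / 5.26 × 10^-11 = 1.42 × 10^-26

1.42 × 10^-26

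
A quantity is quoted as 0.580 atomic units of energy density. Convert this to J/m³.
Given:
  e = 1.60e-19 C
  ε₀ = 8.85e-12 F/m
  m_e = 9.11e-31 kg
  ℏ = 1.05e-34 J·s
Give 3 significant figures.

One atomic unit of energy density: u_au = E_h/a₀³ = m_e⁴e¹⁰/((4πε₀)⁵ℏ⁸) = 3.01e13 J/m³.
0.580 × 3.01e13 J/m³ = 1.75e13 J/m³

1.75e13 J/m³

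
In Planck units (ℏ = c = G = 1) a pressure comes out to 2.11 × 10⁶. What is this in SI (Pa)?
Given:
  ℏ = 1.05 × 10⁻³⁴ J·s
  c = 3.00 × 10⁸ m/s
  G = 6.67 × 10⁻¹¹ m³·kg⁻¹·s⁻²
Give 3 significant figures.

One Planck pressure: p_P = c⁷/(ℏG²) = 4.68 × 10¹¹³ Pa.
2.11 × 10⁶ × 4.68 × 10¹¹³ Pa = 9.88 × 10¹¹⁹ Pa

9.88 × 10¹¹⁹ Pa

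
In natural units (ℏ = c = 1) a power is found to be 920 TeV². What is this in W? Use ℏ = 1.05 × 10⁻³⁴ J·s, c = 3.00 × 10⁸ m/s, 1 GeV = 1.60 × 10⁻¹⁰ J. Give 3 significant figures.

Power is [E]/[T] = [E]²/ℏ.
1 GeV² → 1/ℏ × (1 GeV in J)² = 2.44 × 10¹⁴ W.
Convert the energy scale: 920 TeV² = 9.20 × 10⁸ GeV².
Result: 9.20 × 10⁸ × 2.44 × 10¹⁴ = 2.24 × 10²³ W.

2.24 × 10²³ W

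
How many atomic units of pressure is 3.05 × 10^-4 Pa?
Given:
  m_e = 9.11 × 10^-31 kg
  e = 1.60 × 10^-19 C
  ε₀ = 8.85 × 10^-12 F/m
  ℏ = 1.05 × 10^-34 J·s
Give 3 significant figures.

atomic unit of pressure: P_au = E_h/a₀³ = m_e⁴e¹⁰/((4πε₀)⁵ℏ⁸) = 3.01 × 10^13 Pa.
3.05 × 10^-4 / 3.01 × 10^13 = 1.01 × 10^-17

1.01 × 10^-17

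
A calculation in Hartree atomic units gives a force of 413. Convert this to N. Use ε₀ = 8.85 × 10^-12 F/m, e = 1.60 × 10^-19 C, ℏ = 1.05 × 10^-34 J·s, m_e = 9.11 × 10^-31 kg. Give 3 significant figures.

One atomic unit of force: F_au = E_h/a₀ = m_e²e⁶/((4πε₀)³ℏ⁴) = 8.33 × 10^-8 N.
413 × 8.33 × 10^-8 N = 3.44 × 10^-5 N

3.44 × 10^-5 N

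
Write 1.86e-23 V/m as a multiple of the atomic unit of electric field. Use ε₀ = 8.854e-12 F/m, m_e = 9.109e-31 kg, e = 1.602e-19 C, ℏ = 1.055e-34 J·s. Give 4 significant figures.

atomic unit of electric field: E_au = E_h/(e a₀) = m_e²e⁵/((4πε₀)³ℏ⁴) = 5.131e11 V/m.
1.86e-23 / 5.131e11 = 3.625e-35

3.625e-35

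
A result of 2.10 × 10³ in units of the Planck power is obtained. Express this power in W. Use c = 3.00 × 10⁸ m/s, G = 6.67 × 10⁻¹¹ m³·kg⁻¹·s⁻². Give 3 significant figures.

One Planck power: P_P = c⁵/G = 3.64 × 10⁵² W.
2.10 × 10³ × 3.64 × 10⁵² W = 7.65 × 10⁵⁵ W

7.65 × 10⁵⁵ W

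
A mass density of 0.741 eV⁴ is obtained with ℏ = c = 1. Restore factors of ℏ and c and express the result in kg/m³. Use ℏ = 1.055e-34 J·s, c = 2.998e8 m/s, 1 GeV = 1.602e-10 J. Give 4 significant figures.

1.716e-16 kg/m³

Mass density is [E]/(c²[L]³) = [E]⁴/(ℏ³c⁵).
1 GeV⁴ → 1/(ℏ³c⁵) × (1 GeV in J)⁴ = 2.316e20 kg/m³.
Convert the energy scale: 0.741 eV⁴ = 7.41e-37 GeV⁴.
Result: 7.41e-37 × 2.316e20 = 1.716e-16 kg/m³.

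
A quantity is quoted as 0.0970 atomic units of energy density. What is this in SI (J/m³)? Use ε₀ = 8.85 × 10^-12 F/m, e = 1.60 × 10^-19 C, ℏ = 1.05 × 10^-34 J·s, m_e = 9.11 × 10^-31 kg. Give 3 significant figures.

2.92 × 10^12 J/m³

One atomic unit of energy density: u_au = E_h/a₀³ = m_e⁴e¹⁰/((4πε₀)⁵ℏ⁸) = 3.01 × 10^13 J/m³.
0.0970 × 3.01 × 10^13 J/m³ = 2.92 × 10^12 J/m³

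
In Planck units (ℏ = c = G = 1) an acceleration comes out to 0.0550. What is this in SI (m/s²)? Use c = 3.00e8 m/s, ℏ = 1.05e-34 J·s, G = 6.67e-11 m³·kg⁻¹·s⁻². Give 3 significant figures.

3.07e50 m/s²

One Planck acceleration: a_P = √(c⁷/(ℏG)) = 5.59e51 m/s².
0.0550 × 5.59e51 m/s² = 3.07e50 m/s²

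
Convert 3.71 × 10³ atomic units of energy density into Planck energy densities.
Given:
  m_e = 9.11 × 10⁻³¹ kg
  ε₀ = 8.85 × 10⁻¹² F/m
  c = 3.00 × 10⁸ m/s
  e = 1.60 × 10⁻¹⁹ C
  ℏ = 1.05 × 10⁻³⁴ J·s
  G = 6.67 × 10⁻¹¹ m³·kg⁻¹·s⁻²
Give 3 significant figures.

atomic unit of energy density: u_au = E_h/a₀³ = m_e⁴e¹⁰/((4πε₀)⁵ℏ⁸) = 3.01 × 10¹³ J/m³
Planck energy density: u_P = c⁷/(ℏG²) = 4.68 × 10¹¹³ J/m³
3.71 × 10³ × 3.01 × 10¹³ / 4.68 × 10¹¹³ = 2.39 × 10⁻⁹⁷

2.39 × 10⁻⁹⁷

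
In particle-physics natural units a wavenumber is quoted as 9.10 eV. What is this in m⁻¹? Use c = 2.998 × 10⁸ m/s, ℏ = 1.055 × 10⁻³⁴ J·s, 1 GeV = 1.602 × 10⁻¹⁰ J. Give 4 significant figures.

4.609 × 10⁷ m⁻¹

Inverse length is [E]/(ℏc).
1 GeV → 1/(ℏc) × (1 GeV in J) = 5.065 × 10¹⁵ m⁻¹.
Convert the energy scale: 9.10 eV = 9.10 × 10⁻⁹ GeV.
Result: 9.10 × 10⁻⁹ × 5.065 × 10¹⁵ = 4.609 × 10⁷ m⁻¹.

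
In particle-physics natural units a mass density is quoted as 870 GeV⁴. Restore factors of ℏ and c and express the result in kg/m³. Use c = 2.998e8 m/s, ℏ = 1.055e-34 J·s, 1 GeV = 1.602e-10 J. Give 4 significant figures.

Mass density is [E]/(c²[L]³) = [E]⁴/(ℏ³c⁵).
1 GeV⁴ → 1/(ℏ³c⁵) × (1 GeV in J)⁴ = 2.316e20 kg/m³.
Result: 870 × 2.316e20 = 2.015e23 kg/m³.

2.015e23 kg/m³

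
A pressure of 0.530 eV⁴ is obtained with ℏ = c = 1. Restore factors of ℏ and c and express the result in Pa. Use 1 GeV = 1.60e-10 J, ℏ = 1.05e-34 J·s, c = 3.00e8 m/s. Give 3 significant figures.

11.1 Pa

Pressure is [E]/[L]³ = [E]⁴/(ℏc)³.
1 GeV⁴ → 1/(ℏc)³ × (1 GeV in J)⁴ = 2.10e37 Pa.
Convert the energy scale: 0.530 eV⁴ = 5.30e-37 GeV⁴.
Result: 5.30e-37 × 2.10e37 = 11.1 Pa.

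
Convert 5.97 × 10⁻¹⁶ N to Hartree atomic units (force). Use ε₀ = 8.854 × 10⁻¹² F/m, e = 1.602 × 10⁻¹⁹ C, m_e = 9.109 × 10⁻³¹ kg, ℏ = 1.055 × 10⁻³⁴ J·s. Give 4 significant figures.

7.263 × 10⁻⁹

atomic unit of force: F_au = E_h/a₀ = m_e²e⁶/((4πε₀)³ℏ⁴) = 8.220 × 10⁻⁸ N.
5.97 × 10⁻¹⁶ / 8.220 × 10⁻⁸ = 7.263 × 10⁻⁹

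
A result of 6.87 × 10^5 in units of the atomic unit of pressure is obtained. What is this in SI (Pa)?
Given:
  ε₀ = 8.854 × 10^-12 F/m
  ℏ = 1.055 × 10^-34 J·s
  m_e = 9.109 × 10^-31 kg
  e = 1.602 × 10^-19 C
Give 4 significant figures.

One atomic unit of pressure: P_au = E_h/a₀³ = m_e⁴e¹⁰/((4πε₀)⁵ℏ⁸) = 2.929 × 10^13 Pa.
6.87 × 10^5 × 2.929 × 10^13 Pa = 2.012 × 10^19 Pa

2.012 × 10^19 Pa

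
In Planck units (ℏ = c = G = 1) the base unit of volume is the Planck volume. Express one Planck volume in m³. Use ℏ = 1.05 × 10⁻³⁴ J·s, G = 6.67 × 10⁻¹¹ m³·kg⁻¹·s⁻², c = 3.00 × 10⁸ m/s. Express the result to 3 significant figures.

V_P = (ℏG/c³)^(3/2)
  = √(1.75 × 10⁻²⁰⁹)
  = 4.18 × 10⁻¹⁰⁵ m³

4.18 × 10⁻¹⁰⁵ m³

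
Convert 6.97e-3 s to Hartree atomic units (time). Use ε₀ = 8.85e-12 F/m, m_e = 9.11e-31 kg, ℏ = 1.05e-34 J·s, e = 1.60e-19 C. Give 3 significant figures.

2.91e14

atomic unit of time: τ_au = (4πε₀)²ℏ³/(m_e e⁴) = 2.40e-17 s.
6.97e-3 / 2.40e-17 = 2.91e14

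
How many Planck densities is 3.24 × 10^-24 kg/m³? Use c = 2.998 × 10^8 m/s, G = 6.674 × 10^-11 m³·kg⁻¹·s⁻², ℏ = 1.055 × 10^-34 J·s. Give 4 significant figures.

Planck density: ρ_P = c⁵/(ℏG²) = 5.154 × 10^96 kg/m³.
3.24 × 10^-24 / 5.154 × 10^96 = 6.287 × 10^-121

6.287 × 10^-121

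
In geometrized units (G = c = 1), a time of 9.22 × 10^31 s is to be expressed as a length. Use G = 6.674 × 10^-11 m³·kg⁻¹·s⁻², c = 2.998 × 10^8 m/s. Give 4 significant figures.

Time → length via c.
9.22 × 10^31 s × (c) = 2.764 × 10^40 m

2.764 × 10^40 m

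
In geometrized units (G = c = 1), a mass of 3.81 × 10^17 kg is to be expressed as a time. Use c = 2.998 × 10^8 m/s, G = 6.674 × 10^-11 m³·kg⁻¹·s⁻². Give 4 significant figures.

9.437 × 10^-19 s

Mass → time via G/c³.
3.81 × 10^17 kg × (G/c³) = 9.437 × 10^-19 s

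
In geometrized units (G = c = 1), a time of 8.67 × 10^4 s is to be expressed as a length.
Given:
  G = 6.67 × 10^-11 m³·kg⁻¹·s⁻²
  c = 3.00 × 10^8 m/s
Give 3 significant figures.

2.60 × 10^13 m

Time → length via c.
8.67 × 10^4 s × (c) = 2.60 × 10^13 m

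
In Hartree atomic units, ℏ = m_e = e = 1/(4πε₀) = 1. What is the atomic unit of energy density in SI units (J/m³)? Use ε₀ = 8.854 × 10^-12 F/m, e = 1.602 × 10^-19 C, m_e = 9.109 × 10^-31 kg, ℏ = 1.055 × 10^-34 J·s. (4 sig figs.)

2.929 × 10^13 J/m³

Dimensional analysis gives u_au = E_h/a₀³ = m_e⁴e¹⁰/((4πε₀)⁵ℏ⁸).
E_h = 4.354 × 10^-18 J
a₀ = 5.297 × 10^-11 m
E_h/a₀³ = 2.929 × 10^13 J/m³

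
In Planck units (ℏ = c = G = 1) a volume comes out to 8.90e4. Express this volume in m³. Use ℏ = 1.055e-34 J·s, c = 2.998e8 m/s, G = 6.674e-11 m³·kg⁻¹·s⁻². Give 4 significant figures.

3.759e-100 m³

One Planck volume: V_P = (ℏG/c³)^(3/2) = 4.224e-105 m³.
8.90e4 × 4.224e-105 m³ = 3.759e-100 m³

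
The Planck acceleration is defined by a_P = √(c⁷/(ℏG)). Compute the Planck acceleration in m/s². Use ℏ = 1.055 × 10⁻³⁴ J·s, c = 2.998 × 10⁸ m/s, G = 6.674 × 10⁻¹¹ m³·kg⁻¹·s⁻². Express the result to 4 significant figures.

a_P = √(c⁷/(ℏG))
  = √(3.092 × 10¹⁰³)
  = 5.560 × 10⁵¹ m/s²

5.560 × 10⁵¹ m/s²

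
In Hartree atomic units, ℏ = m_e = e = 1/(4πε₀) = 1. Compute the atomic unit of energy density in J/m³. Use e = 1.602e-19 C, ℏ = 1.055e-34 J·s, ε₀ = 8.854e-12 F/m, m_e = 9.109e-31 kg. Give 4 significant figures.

2.929e13 J/m³

The unique combination of the constants set to 1 with dimensions of energy density is u_au = E_h/a₀³ = m_e⁴e¹⁰/((4πε₀)⁵ℏ⁸).
E_h = 4.354e-18 J
a₀ = 5.297e-11 m
E_h/a₀³ = 2.929e13 J/m³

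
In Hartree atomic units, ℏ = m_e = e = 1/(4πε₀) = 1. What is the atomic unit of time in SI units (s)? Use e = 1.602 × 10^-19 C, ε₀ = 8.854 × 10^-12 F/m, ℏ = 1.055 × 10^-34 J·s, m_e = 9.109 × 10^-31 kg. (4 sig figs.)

Dimensional analysis gives τ_au = (4πε₀)²ℏ³/(m_e e⁴).
E_h = 4.354 × 10^-18 J
ℏ/E_h = 2.423 × 10^-17 s

2.423 × 10^-17 s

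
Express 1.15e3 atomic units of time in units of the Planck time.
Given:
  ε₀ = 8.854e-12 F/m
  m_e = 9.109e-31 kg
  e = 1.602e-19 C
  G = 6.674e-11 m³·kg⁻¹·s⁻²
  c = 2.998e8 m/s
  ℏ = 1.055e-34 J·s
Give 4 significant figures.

atomic unit of time: τ_au = (4πε₀)²ℏ³/(m_e e⁴) = 2.423e-17 s
Planck time: t_P = √(ℏG/c⁵) = 5.392e-44 s
1.15e3 × 2.423e-17 / 5.392e-44 = 5.168e29

5.168e29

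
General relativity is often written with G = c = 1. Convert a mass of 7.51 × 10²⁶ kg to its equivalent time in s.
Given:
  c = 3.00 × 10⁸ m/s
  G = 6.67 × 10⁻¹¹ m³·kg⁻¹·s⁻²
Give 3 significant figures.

Mass → time via G/c³.
7.51 × 10²⁶ kg × (G/c³) = 1.86 × 10⁻⁹ s

1.86 × 10⁻⁹ s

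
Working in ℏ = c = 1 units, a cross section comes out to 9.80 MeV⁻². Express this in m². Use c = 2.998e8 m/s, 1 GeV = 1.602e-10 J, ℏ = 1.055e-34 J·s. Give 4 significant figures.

Area is [L]² = [E]⁻²·(ℏc)²; restore (ℏc)².
1 GeV⁻² → (ℏc)² × (1 GeV in J)⁻² = 3.898e-32 m².
Convert the energy scale: 9.80 MeV⁻² = 9.80e6 GeV⁻².
Result: 9.80e6 × 3.898e-32 = 3.820e-25 m².

3.820e-25 m²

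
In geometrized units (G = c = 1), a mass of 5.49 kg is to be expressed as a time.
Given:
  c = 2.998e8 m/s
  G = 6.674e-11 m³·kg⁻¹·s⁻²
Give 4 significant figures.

1.360e-35 s

Mass → time via G/c³.
5.49 kg × (G/c³) = 1.360e-35 s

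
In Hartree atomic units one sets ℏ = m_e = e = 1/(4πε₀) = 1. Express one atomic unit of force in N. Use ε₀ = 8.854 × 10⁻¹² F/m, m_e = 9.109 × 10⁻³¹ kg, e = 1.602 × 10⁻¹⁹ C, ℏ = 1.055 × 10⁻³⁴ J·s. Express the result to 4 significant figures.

8.220 × 10⁻⁸ N

F_au = E_h/a₀ = m_e²e⁶/((4πε₀)³ℏ⁴)
E_h = 4.354 × 10⁻¹⁸ J
a₀ = 5.297 × 10⁻¹¹ m
E_h/a₀ = 8.220 × 10⁻⁸ N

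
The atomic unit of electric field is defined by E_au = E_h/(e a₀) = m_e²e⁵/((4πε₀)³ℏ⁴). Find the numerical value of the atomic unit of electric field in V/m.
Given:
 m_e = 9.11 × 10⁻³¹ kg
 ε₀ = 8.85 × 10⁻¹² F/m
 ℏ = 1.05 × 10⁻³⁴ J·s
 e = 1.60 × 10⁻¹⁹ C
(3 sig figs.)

5.20 × 10¹¹ V/m

E_au = E_h/(e a₀) = m_e²e⁵/((4πε₀)³ℏ⁴)
E_h = 4.38 × 10⁻¹⁸ J
a₀ = 5.26 × 10⁻¹¹ m
E_h/(e·a₀) = 5.20 × 10¹¹ V/m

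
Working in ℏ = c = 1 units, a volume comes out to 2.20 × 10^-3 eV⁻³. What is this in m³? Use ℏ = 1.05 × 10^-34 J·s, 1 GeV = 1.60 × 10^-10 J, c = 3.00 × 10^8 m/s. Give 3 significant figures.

1.68 × 10^-23 m³

Volume is [L]³ = [E]⁻³·(ℏc)³.
1 GeV⁻³ → (ℏc)³ × (1 GeV in J)⁻³ = 7.63 × 10^-48 m³.
Convert the energy scale: 2.20 × 10^-3 eV⁻³ = 2.20 × 10^24 GeV⁻³.
Result: 2.20 × 10^24 × 7.63 × 10^-48 = 1.68 × 10^-23 m³.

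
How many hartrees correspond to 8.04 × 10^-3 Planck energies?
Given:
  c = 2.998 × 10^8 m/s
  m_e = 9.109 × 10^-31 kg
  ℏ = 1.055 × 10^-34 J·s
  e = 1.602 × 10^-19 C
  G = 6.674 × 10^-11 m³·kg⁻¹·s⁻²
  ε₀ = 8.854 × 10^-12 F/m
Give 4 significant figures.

Planck energy: E_P = √(ℏc⁵/G) = 1.957 × 10^9 J
hartree: E_h = m_e e⁴/(4πε₀ℏ)² = 4.354 × 10^-18 J
8.04 × 10^-3 × 1.957 × 10^9 / 4.354 × 10^-18 = 3.613 × 10^24

3.613 × 10^24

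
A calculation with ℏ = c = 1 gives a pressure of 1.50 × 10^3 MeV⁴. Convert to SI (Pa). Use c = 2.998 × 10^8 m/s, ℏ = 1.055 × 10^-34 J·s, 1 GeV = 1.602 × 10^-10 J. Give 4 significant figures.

Pressure is [E]/[L]³ = [E]⁴/(ℏc)³.
1 GeV⁴ → 1/(ℏc)³ × (1 GeV in J)⁴ = 2.082 × 10^37 Pa.
Convert the energy scale: 1.50 × 10^3 MeV⁴ = 1.50 × 10^-9 GeV⁴.
Result: 1.50 × 10^-9 × 2.082 × 10^37 = 3.122 × 10^28 Pa.

3.122 × 10^28 Pa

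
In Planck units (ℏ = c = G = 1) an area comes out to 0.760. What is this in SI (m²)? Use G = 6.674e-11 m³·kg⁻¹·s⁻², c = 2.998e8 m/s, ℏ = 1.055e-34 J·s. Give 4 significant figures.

1.986e-70 m²

One Planck area: A_P = ℏG/c³ = 2.613e-70 m².
0.760 × 2.613e-70 m² = 1.986e-70 m²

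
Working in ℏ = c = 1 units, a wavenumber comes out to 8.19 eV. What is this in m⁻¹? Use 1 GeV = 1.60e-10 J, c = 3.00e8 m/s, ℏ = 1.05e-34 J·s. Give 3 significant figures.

4.16e7 m⁻¹

Inverse length is [E]/(ℏc).
1 GeV → 1/(ℏc) × (1 GeV in J) = 5.08e15 m⁻¹.
Convert the energy scale: 8.19 eV = 8.19e-9 GeV.
Result: 8.19e-9 × 5.08e15 = 4.16e7 m⁻¹.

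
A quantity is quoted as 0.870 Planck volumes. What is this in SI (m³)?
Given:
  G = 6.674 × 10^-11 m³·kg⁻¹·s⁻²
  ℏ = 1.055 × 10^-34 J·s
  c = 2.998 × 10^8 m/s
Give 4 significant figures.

One Planck volume: V_P = (ℏG/c³)^(3/2) = 4.224 × 10^-105 m³.
0.870 × 4.224 × 10^-105 m³ = 3.675 × 10^-105 m³

3.675 × 10^-105 m³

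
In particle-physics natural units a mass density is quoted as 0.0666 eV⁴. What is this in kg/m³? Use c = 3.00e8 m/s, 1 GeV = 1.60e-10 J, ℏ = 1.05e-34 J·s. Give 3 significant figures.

Mass density is [E]/(c²[L]³) = [E]⁴/(ℏ³c⁵).
1 GeV⁴ → 1/(ℏ³c⁵) × (1 GeV in J)⁴ = 2.33e20 kg/m³.
Convert the energy scale: 0.0666 eV⁴ = 6.66e-38 GeV⁴.
Result: 6.66e-38 × 2.33e20 = 1.55e-17 kg/m³.

1.55e-17 kg/m³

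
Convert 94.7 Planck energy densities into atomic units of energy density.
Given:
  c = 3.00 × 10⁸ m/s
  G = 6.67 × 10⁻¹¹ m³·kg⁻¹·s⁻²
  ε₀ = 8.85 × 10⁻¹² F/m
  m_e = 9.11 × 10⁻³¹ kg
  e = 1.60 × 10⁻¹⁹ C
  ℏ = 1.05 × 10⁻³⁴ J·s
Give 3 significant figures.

Planck energy density: u_P = c⁷/(ℏG²) = 4.68 × 10¹¹³ J/m³
atomic unit of energy density: u_au = E_h/a₀³ = m_e⁴e¹⁰/((4πε₀)⁵ℏ⁸) = 3.01 × 10¹³ J/m³
94.7 × 4.68 × 10¹¹³ / 3.01 × 10¹³ = 1.47 × 10¹⁰²

1.47 × 10¹⁰²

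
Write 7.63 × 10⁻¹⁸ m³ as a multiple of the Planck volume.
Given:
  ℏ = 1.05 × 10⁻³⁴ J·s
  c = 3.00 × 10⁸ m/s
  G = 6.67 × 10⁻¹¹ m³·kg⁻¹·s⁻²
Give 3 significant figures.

1.83 × 10⁸⁷

Planck volume: V_P = (ℏG/c³)^(3/2) = 4.18 × 10⁻¹⁰⁵ m³.
7.63 × 10⁻¹⁸ / 4.18 × 10⁻¹⁰⁵ = 1.83 × 10⁸⁷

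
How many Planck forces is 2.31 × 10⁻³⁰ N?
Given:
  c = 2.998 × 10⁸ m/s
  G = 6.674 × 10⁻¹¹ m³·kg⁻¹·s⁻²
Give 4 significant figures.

Planck force: F_P = c⁴/G = 1.210 × 10⁴⁴ N.
2.31 × 10⁻³⁰ / 1.210 × 10⁴⁴ = 1.908 × 10⁻⁷⁴

1.908 × 10⁻⁷⁴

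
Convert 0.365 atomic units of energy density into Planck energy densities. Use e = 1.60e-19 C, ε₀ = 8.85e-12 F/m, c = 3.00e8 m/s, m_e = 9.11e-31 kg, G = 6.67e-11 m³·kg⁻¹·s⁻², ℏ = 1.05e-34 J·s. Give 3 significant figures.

atomic unit of energy density: u_au = E_h/a₀³ = m_e⁴e¹⁰/((4πε₀)⁵ℏ⁸) = 3.01e13 J/m³
Planck energy density: u_P = c⁷/(ℏG²) = 4.68e113 J/m³
0.365 × 3.01e13 / 4.68e113 = 2.35e-101

2.35e-101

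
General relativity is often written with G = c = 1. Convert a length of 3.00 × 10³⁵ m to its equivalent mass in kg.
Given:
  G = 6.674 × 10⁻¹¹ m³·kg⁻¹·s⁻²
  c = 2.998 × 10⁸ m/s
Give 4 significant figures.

4.040 × 10⁶² kg

Length → mass via c²/G.
3.00 × 10³⁵ m × (c²/G) = 4.040 × 10⁶² kg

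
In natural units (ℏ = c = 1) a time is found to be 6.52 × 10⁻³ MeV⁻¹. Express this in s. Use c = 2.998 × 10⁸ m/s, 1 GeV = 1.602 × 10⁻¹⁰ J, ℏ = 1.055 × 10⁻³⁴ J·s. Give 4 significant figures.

A time is [E]⁻¹ in ℏ=c=1; restore one factor of ℏ.
1 GeV⁻¹ → ℏ × (1 GeV in J)⁻¹ = 6.586 × 10⁻²⁵ s.
Convert the energy scale: 6.52 × 10⁻³ MeV⁻¹ = 6.52 GeV⁻¹.
Result: 6.52 × 6.586 × 10⁻²⁵ = 4.294 × 10⁻²⁴ s.

4.294 × 10⁻²⁴ s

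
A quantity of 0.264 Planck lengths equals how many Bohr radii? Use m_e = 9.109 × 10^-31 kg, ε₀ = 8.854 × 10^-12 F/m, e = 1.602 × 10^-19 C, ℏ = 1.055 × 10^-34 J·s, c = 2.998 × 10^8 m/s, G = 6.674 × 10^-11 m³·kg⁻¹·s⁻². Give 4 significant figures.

Planck length: ℓ_P = √(ℏG/c³) = 1.616 × 10^-35 m
Bohr radius: a₀ = 4πε₀ℏ²/(m_e e²) = 5.297 × 10^-11 m
0.264 × 1.616 × 10^-35 / 5.297 × 10^-11 = 8.056 × 10^-26

8.056 × 10^-26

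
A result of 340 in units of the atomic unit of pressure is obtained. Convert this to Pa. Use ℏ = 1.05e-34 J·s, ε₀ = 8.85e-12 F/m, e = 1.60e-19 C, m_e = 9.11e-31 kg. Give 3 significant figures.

One atomic unit of pressure: P_au = E_h/a₀³ = m_e⁴e¹⁰/((4πε₀)⁵ℏ⁸) = 3.01e13 Pa.
340 × 3.01e13 Pa = 1.02e16 Pa

1.02e16 Pa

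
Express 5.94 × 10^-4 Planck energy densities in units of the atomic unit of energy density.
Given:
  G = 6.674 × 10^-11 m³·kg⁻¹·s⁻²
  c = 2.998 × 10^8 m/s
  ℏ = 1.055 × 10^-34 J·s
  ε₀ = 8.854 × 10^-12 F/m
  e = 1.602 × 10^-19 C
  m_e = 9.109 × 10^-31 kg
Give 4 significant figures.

9.394 × 10^96

Planck energy density: u_P = c⁷/(ℏG²) = 4.632 × 10^113 J/m³
atomic unit of energy density: u_au = E_h/a₀³ = m_e⁴e¹⁰/((4πε₀)⁵ℏ⁸) = 2.929 × 10^13 J/m³
5.94 × 10^-4 × 4.632 × 10^113 / 2.929 × 10^13 = 9.394 × 10^96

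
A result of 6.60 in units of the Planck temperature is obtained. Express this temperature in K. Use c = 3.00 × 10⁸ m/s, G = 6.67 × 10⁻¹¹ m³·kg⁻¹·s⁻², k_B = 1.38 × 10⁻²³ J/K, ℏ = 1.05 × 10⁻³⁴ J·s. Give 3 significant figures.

One Planck temperature: T_P = √(ℏc⁵/G) / k_B = 1.42 × 10³² K.
6.60 × 1.42 × 10³² K = 9.35 × 10³² K

9.35 × 10³² K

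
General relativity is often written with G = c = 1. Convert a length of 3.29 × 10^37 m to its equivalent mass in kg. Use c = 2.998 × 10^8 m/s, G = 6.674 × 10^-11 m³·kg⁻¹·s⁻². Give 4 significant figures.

4.431 × 10^64 kg

Length → mass via c²/G.
3.29 × 10^37 m × (c²/G) = 4.431 × 10^64 kg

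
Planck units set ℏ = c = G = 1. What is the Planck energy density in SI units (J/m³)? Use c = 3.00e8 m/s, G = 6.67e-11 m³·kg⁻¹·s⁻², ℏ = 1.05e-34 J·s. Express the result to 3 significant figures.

From ℏ = c = G = 1 the energy density scale is u_P = c⁷/(ℏG²).
  = 2.19e59 / 4.67e-55
  = 4.68e113 J/m³

4.68e113 J/m³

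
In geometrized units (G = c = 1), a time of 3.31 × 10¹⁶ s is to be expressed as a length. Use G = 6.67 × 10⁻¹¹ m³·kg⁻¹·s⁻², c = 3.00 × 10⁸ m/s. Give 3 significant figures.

9.93 × 10²⁴ m

Time → length via c.
3.31 × 10¹⁶ s × (c) = 9.93 × 10²⁴ m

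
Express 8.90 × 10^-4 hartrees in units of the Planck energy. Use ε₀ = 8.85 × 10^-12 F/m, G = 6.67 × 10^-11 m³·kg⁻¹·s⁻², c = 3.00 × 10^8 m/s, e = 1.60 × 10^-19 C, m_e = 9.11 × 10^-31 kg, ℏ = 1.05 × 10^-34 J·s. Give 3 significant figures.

hartree: E_h = m_e e⁴/(4πε₀ℏ)² = 4.38 × 10^-18 J
Planck energy: E_P = √(ℏc⁵/G) = 1.96 × 10^9 J
8.90 × 10^-4 × 4.38 × 10^-18 / 1.96 × 10^9 = 1.99 × 10^-30

1.99 × 10^-30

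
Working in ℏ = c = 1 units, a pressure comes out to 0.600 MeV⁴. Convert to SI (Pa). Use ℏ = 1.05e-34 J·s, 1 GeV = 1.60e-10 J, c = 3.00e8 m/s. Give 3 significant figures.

1.26e25 Pa

Pressure is [E]/[L]³ = [E]⁴/(ℏc)³.
1 GeV⁴ → 1/(ℏc)³ × (1 GeV in J)⁴ = 2.10e37 Pa.
Convert the energy scale: 0.600 MeV⁴ = 6.00e-13 GeV⁴.
Result: 6.00e-13 × 2.10e37 = 1.26e25 Pa.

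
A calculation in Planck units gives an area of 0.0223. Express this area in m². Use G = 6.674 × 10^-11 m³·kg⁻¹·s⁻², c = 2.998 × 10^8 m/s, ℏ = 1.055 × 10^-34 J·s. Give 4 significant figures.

One Planck area: A_P = ℏG/c³ = 2.613 × 10^-70 m².
0.0223 × 2.613 × 10^-70 m² = 5.827 × 10^-72 m²

5.827 × 10^-72 m²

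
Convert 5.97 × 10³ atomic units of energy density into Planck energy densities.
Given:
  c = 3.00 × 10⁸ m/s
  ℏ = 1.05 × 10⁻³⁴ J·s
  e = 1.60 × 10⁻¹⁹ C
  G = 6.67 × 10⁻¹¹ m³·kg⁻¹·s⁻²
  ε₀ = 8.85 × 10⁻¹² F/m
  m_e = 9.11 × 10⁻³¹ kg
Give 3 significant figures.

3.84 × 10⁻⁹⁷

atomic unit of energy density: u_au = E_h/a₀³ = m_e⁴e¹⁰/((4πε₀)⁵ℏ⁸) = 3.01 × 10¹³ J/m³
Planck energy density: u_P = c⁷/(ℏG²) = 4.68 × 10¹¹³ J/m³
5.97 × 10³ × 3.01 × 10¹³ / 4.68 × 10¹¹³ = 3.84 × 10⁻⁹⁷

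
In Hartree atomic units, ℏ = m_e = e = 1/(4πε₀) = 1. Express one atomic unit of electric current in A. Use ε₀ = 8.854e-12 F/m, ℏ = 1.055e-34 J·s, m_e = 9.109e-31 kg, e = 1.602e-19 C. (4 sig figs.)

Dimensional analysis gives I_au = e E_h/ℏ = m_e e⁵/((4πε₀)²ℏ³).
E_h = 4.354e-18 J
e·E_h/ℏ = 6.612e-3 A

6.612e-3 A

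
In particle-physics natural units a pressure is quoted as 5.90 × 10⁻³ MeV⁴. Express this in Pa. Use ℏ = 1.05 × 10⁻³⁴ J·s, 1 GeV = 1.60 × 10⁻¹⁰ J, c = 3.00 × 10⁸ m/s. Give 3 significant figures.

1.24 × 10²³ Pa

Pressure is [E]/[L]³ = [E]⁴/(ℏc)³.
1 GeV⁴ → 1/(ℏc)³ × (1 GeV in J)⁴ = 2.10 × 10³⁷ Pa.
Convert the energy scale: 5.90 × 10⁻³ MeV⁴ = 5.90 × 10⁻¹⁵ GeV⁴.
Result: 5.90 × 10⁻¹⁵ × 2.10 × 10³⁷ = 1.24 × 10²³ Pa.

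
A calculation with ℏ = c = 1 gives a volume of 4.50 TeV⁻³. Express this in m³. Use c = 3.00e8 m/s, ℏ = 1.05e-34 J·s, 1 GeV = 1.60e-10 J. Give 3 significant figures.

Volume is [L]³ = [E]⁻³·(ℏc)³.
1 GeV⁻³ → (ℏc)³ × (1 GeV in J)⁻³ = 7.63e-48 m³.
Convert the energy scale: 4.50 TeV⁻³ = 4.50e-9 GeV⁻³.
Result: 4.50e-9 × 7.63e-48 = 3.43e-56 m³.

3.43e-56 m³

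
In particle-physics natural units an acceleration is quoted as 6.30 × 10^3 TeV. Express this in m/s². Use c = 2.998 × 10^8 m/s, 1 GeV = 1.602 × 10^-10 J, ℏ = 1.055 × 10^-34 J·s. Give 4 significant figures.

Acceleration is [L]/[T]² = c·[E]/ℏ.
1 GeV → c/ℏ × (1 GeV in J) = 4.552 × 10^32 m/s².
Convert the energy scale: 6.30 × 10^3 TeV = 6.30 × 10^6 GeV.
Result: 6.30 × 10^6 × 4.552 × 10^32 = 2.868 × 10^39 m/s².

2.868 × 10^39 m/s²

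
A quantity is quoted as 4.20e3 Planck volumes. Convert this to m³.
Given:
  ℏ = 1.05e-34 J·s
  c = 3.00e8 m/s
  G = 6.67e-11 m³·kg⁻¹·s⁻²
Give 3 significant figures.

1.75e-101 m³

One Planck volume: V_P = (ℏG/c³)^(3/2) = 4.18e-105 m³.
4.20e3 × 4.18e-105 m³ = 1.75e-101 m³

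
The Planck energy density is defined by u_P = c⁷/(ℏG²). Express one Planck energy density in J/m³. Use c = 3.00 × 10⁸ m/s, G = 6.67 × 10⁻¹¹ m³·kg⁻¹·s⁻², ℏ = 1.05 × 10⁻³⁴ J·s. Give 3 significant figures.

4.68 × 10¹¹³ J/m³

u_P = c⁷/(ℏG²)
  = 2.19 × 10⁵⁹ / 4.67 × 10⁻⁵⁵
  = 4.68 × 10¹¹³ J/m³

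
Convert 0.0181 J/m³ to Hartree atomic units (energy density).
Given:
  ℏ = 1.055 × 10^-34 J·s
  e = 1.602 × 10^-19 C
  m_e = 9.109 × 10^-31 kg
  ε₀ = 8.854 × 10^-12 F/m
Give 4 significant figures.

atomic unit of energy density: u_au = E_h/a₀³ = m_e⁴e¹⁰/((4πε₀)⁵ℏ⁸) = 2.929 × 10^13 J/m³.
0.0181 / 2.929 × 10^13 = 6.179 × 10^-16

6.179 × 10^-16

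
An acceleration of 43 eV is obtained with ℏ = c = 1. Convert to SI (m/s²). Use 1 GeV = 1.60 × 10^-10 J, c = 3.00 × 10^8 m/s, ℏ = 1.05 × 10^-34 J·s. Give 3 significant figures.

1.97 × 10^25 m/s²

Acceleration is [L]/[T]² = c·[E]/ℏ.
1 GeV → c/ℏ × (1 GeV in J) = 4.57 × 10^32 m/s².
Convert the energy scale: 43 eV = 4.30 × 10^-8 GeV.
Result: 4.30 × 10^-8 × 4.57 × 10^32 = 1.97 × 10^25 m/s².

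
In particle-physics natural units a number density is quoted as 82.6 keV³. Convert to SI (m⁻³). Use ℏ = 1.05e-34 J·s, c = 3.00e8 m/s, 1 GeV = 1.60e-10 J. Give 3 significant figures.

1.08e31 m⁻³

Number density is [L]⁻³ = [E]³/(ℏc)³.
1 GeV³ → 1/(ℏc)³ × (1 GeV in J)³ = 1.31e47 m⁻³.
Convert the energy scale: 82.6 keV³ = 8.26e-17 GeV³.
Result: 8.26e-17 × 1.31e47 = 1.08e31 m⁻³.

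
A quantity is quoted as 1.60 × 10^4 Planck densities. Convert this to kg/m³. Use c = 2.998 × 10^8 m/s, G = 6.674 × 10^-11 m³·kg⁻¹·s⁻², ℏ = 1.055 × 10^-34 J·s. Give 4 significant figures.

8.246 × 10^100 kg/m³

One Planck density: ρ_P = c⁵/(ℏG²) = 5.154 × 10^96 kg/m³.
1.60 × 10^4 × 5.154 × 10^96 kg/m³ = 8.246 × 10^100 kg/m³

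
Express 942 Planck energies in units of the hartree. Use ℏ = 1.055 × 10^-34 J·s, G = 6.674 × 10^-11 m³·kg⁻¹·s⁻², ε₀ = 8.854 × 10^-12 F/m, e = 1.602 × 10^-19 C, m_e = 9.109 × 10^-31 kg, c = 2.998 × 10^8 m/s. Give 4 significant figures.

4.233 × 10^29

Planck energy: E_P = √(ℏc⁵/G) = 1.957 × 10^9 J
hartree: E_h = m_e e⁴/(4πε₀ℏ)² = 4.354 × 10^-18 J
942 × 1.957 × 10^9 / 4.354 × 10^-18 = 4.233 × 10^29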